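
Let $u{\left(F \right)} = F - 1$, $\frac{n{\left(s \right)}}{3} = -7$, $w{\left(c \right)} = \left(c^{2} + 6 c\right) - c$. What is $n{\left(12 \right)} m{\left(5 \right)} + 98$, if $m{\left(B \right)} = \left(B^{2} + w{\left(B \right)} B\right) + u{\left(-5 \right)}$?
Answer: $-5551$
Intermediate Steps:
$w{\left(c \right)} = c^{2} + 5 c$
$n{\left(s \right)} = -21$ ($n{\left(s \right)} = 3 \left(-7\right) = -21$)
$u{\left(F \right)} = -1 + F$ ($u{\left(F \right)} = F - 1 = -1 + F$)
$m{\left(B \right)} = -6 + B^{2} + B^{2} \left(5 + B\right)$ ($m{\left(B \right)} = \left(B^{2} + B \left(5 + B\right) B\right) - 6 = \left(B^{2} + B^{2} \left(5 + B\right)\right) - 6 = -6 + B^{2} + B^{2} \left(5 + B\right)$)
$n{\left(12 \right)} m{\left(5 \right)} + 98 = - 21 \left(-6 + 5^{3} + 6 \cdot 5^{2}\right) + 98 = - 21 \left(-6 + 125 + 6 \cdot 25\right) + 98 = - 21 \left(-6 + 125 + 150\right) + 98 = \left(-21\right) 269 + 98 = -5649 + 98 = -5551$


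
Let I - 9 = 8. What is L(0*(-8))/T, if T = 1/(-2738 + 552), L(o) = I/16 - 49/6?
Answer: 372713/24 ≈ 15530.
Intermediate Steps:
I = 17 (I = 9 + 8 = 17)
L(o) = -341/48 (L(o) = 17/16 - 49/6 = -341/48)
T = -1/2186 (T = 1/(-2186) = -1/2186 ≈ -0.00045746)
L(0*(-8))/T = -341/(48*(-1/2186)) = -341/48*(-2186) = 372713/24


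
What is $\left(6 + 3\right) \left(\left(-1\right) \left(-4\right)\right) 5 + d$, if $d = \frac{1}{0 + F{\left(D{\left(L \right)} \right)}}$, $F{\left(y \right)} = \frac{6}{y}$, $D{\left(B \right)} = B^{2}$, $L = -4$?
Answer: $\frac{548}{3} \approx 182.67$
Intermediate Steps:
$d = \frac{8}{3}$ ($d = \frac{1}{0 + \frac{6}{\left(-4\right)^{2}}} = \frac{1}{0 + \frac{6}{16}} = \frac{1}{0 + 6 \cdot \frac{1}{16}} = \frac{1}{0 + \frac{3}{8}} = \frac{1}{\frac{3}{8}} = \frac{8}{3} \approx 2.6667$)
$\left(6 + 3\right) \left(\left(-1\right) \left(-4\right)\right) 5 + d = \left(6 + 3\right) \left(\left(-1\right) \left(-4\right)\right) 5 + \frac{8}{3} = 9 \cdot 4 \cdot 5 + \frac{8}{3} = 36 \cdot 5 + \frac{8}{3} = 180 + \frac{8}{3} = \frac{548}{3}$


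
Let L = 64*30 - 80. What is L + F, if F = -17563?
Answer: -15723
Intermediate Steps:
L = 1840 (L = 1920 - 80 = 1840)
L + F = 1840 - 17563 = -15723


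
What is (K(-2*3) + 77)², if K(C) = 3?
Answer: 6400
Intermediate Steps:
(K(-2*3) + 77)² = (3 + 77)² = 80² = 6400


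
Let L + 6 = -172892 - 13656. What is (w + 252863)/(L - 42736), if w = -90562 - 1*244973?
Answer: 41336/114645 ≈ 0.36056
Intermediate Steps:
L = -186554 (L = -6 + (-172892 - 13656) = -6 - 186548 = -186554)
w = -335535 (w = -90562 - 244973 = -335535)
(w + 252863)/(L - 42736) = (-335535 + 252863)/(-186554 - 42736) = -82672/(-229290) = -82672*(-1/229290) = 41336/114645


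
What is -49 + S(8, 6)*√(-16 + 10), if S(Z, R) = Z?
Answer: -49 + 8*I*√6 ≈ -49.0 + 19.596*I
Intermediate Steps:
-49 + S(8, 6)*√(-16 + 10) = -49 + 8*√(-16 + 10) = -49 + 8*√(-6) = -49 + 8*(I*√6) = -49 + 8*I*√6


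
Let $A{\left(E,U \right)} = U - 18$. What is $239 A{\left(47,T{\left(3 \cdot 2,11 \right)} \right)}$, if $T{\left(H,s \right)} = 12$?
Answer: $-1434$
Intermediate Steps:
$A{\left(E,U \right)} = -18 + U$
$239 A{\left(47,T{\left(3 \cdot 2,11 \right)} \right)} = 239 \left(-18 + 12\right) = 239 \left(-6\right) = -1434$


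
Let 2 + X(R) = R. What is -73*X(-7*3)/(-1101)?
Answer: -1679/1101 ≈ -1.5250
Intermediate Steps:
X(R) = -2 + R
-73*X(-7*3)/(-1101) = -73*(-2 - 7*3)/(-1101) = -73*(-2 - 21)*(-1)/1101 = -(-1679)*(-1)/1101 = -73*23/1101 = -1679/1101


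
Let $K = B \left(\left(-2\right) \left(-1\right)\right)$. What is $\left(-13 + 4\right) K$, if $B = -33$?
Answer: $594$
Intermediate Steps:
$K = -66$ ($K = - 33 \left(\left(-2\right) \left(-1\right)\right) = \left(-33\right) 2 = -66$)
$\left(-13 + 4\right) K = \left(-13 + 4\right) \left(-66\right) = \left(-9\right) \left(-66\right) = 594$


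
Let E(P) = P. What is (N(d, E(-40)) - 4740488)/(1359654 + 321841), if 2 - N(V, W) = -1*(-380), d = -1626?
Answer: -4740866/1681495 ≈ -2.8194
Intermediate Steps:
N(V, W) = -378 (N(V, W) = 2 - (-1)*(-380) = 2 - 1*380 = 2 - 380 = -378)
(N(d, E(-40)) - 4740488)/(1359654 + 321841) = (-378 - 4740488)/(1359654 + 321841) = -4740866/1681495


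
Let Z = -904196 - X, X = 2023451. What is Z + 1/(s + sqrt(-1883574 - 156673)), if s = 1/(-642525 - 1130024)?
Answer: -18767134120618194322445605/6410313169797518048 - 3141929957401*I*sqrt(2040247)/6410313169797518048 ≈ -2.9276e+6 - 0.0007001*I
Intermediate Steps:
s = -1/1772549 (s = 1/(-1772549) = -1/1772549 ≈ -5.6416e-7)
Z = -2927647 (Z = -904196 - 1*2023451 = -904196 - 2023451 = -2927647)
Z + 1/(s + sqrt(-1883574 - 156673)) = -2927647 + 1/(-1/1772549 + sqrt(-1883574 - 156673)) = -2927647 + 1/(-1/1772549 + sqrt(-2040247)) = -2927647 + 1/(-1/1772549 + I*sqrt(2040247))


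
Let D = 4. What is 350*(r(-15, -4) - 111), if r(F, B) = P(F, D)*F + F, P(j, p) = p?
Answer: -65100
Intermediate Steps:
r(F, B) = 5*F (r(F, B) = 4*F + F = 5*F)
350*(r(-15, -4) - 111) = 350*(5*(-15) - 111) = 350*(-75 - 111) = 350*(-186) = -65100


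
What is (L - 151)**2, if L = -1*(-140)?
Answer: 121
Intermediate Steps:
L = 140
(L - 151)**2 = (140 - 151)**2 = (-11)**2 = 121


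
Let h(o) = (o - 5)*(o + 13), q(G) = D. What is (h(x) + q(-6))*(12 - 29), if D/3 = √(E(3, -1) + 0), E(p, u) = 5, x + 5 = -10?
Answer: -680 - 51*√5 ≈ -794.04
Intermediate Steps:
x = -15 (x = -5 - 10 = -15)
D = 3*√5 (D = 3*√(5 + 0) = 3*√5 ≈ 6.7082)
q(G) = 3*√5
h(o) = (-5 + o)*(13 + o)
(h(x) + q(-6))*(12 - 29) = ((-65 + (-15)² + 8*(-15)) + 3*√5)*(12 - 29) = ((-65 + 225 - 120) + 3*√5)*(-17) = (40 + 3*√5)*(-17) = -680 - 51*√5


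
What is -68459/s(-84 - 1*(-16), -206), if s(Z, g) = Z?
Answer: 4027/4 ≈ 1006.8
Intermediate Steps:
-68459/s(-84 - 1*(-16), -206) = -68459/(-84 - 1*(-16)) = -68459/(-84 + 16) = -68459/(-68) = -68459*(-1/68) = 4027/4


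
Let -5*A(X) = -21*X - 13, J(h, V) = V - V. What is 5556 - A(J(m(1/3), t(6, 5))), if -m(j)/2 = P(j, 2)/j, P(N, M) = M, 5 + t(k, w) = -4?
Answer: 27767/5 ≈ 5553.4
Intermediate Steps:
t(k, w) = -9 (t(k, w) = -5 - 4 = -9)
m(j) = -4/j
J(h, V) = 0
A(X) = 13/5 + 21*X/5 (A(X) = -(-21*X - 13)/5 = -(-13 - 21*X)/5 = 13/5 + 21*X/5)
5556 - A(J(m(1/3), t(6, 5))) = 5556 - (13/5 + (21/5)*0) = 5556 - (13/5 + 0) = 5556 - 1*13/5 = 5556 - 13/5 = 27767/5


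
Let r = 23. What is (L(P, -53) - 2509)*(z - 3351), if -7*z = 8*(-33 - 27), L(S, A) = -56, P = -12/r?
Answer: 58936005/7 ≈ 8.4194e+6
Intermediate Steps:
P = -12/23 ≈ -0.52174
z = 480/7 (z = -8*(-33 - 27)/7 = -8*(-60)/7 = -⅐*(-480) = 480/7 ≈ 68.571)
(L(P, -53) - 2509)*(z - 3351) = (-56 - 2509)*(480/7 - 3351) = -2565*(-22977/7) = 58936005/7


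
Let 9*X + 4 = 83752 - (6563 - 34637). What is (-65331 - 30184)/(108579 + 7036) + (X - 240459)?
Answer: -15818570978/69369 ≈ -2.2804e+5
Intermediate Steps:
X = 37274/3 (X = -4/9 + (83752 - (6563 - 34637))/9 = -4/9 + (83752 - 1*(-28074))/9 = -4/9 + (83752 + 28074)/9 = -4/9 + (1/9)*111826 = -4/9 + 111826/9 = 37274/3 ≈ 12425.)
(-65331 - 30184)/(108579 + 7036) + (X - 240459) = (-65331 - 30184)/(108579 + 7036) + (37274/3 - 240459) = -95515/115615 - 684103/3 = -95515*1/115615 - 684103/3 = -19103/23123 - 684103/3 = -15818570978/69369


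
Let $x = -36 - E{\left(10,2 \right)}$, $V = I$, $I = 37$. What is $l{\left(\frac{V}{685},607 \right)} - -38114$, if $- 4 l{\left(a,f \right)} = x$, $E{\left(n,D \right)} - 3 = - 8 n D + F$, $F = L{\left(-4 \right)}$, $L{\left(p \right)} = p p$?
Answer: $\frac{152351}{4} \approx 38088.0$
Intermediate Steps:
$L{\left(p \right)} = p^{2}$
$F = 16$ ($F = \left(-4\right)^{2} = 16$)
$V = 37$
$E{\left(n,D \right)} = 19 - 8 D n$ ($E{\left(n,D \right)} = 3 + \left(- 8 n D + 16\right) = 3 - \left(-16 + 8 D n\right) = 19 - 8 D n$)
$x = 105$ ($x = -36 - \left(19 - 16 \cdot 10\right) = -36 - \left(19 - 160\right) = -36 - -141 = -36 + 141 = 105$)
$l{\left(a,f \right)} = - \frac{105}{4}$ ($l{\left(a,f \right)} = \left(- \frac{1}{4}\right) 105 = - \frac{105}{4}$)
$l{\left(\frac{V}{685},607 \right)} - -38114 = - \frac{105}{4} - -38114 = - \frac{105}{4} + 38114 = \frac{152351}{4}$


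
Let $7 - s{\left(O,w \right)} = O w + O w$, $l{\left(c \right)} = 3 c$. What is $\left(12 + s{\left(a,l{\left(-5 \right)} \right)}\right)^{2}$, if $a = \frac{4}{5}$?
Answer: $1849$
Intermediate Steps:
$a = \frac{4}{5}$ ($a = 4 \cdot \frac{1}{5} = \frac{4}{5} \approx 0.8$)
$s{\left(O,w \right)} = 7 - 2 O w$ ($s{\left(O,w \right)} = 7 - \left(O w + O w\right) = 7 - 2 O w$)
$\left(12 + s{\left(a,l{\left(-5 \right)} \right)}\right)^{2} = \left(12 - \left(-7 + \frac{8 \cdot 3 \left(-5\right)}{5}\right)\right)^{2} = \left(12 - \left(-7 + \frac{8}{5} \left(-15\right)\right)\right)^{2} = \left(12 + \left(7 + 24\right)\right)^{2} = \left(12 + 31\right)^{2} = 43^{2} = 1849$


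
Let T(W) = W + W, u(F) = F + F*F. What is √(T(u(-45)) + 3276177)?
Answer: √3280137 ≈ 1811.1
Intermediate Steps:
u(F) = F + F²
T(W) = 2*W
√(T(u(-45)) + 3276177) = √(2*(-45*(1 - 45)) + 3276177) = √(2*(-45*(-44)) + 3276177) = √(2*1980 + 3276177) = √(3960 + 3276177) = √3280137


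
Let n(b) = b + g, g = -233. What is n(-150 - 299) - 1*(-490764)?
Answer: 490082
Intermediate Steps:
n(b) = -233 + b (n(b) = b - 233 = -233 + b)
n(-150 - 299) - 1*(-490764) = (-233 + (-150 - 299)) - 1*(-490764) = (-233 - 449) + 490764 = -682 + 490764 = 490082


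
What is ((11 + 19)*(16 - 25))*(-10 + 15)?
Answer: -1350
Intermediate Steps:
((11 + 19)*(16 - 25))*(-10 + 15) = (30*(-9))*5 = -270*5 = -1350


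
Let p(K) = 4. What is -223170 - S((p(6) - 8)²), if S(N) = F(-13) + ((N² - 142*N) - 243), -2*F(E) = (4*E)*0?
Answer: -220911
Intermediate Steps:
F(E) = 0 (F(E) = -4*E*0/2 = -½*0 = 0)
S(N) = -243 + N² - 142*N (S(N) = 0 + ((N² - 142*N) - 243) = 0 + (-243 + N² - 142*N) = -243 + N² - 142*N)
-223170 - S((p(6) - 8)²) = -223170 - (-243 + ((4 - 8)²)² - 142*(4 - 8)²) = -223170 - (-243 + ((-4)²)² - 142*(-4)²) = -223170 - (-243 + 16² - 142*16) = -223170 - (-243 + 256 - 2272) = -223170 - 1*(-2259) = -223170 + 2259 = -220911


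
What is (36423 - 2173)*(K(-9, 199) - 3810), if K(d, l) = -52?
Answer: -132273500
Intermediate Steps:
(36423 - 2173)*(K(-9, 199) - 3810) = (36423 - 2173)*(-52 - 3810) = 34250*(-3862) = -132273500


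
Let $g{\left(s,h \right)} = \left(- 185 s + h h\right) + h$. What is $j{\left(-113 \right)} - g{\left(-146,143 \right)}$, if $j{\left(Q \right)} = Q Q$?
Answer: $-34833$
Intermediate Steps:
$j{\left(Q \right)} = Q^{2}$
$g{\left(s,h \right)} = h + h^{2} - 185 s$ ($g{\left(s,h \right)} = \left(- 185 s + h^{2}\right) + h = \left(h^{2} - 185 s\right) + h = h + h^{2} - 185 s$)
$j{\left(-113 \right)} - g{\left(-146,143 \right)} = \left(-113\right)^{2} - \left(143 + 143^{2} - -27010\right) = 12769 - \left(143 + 20449 + 27010\right) = 12769 - 47602 = -34833$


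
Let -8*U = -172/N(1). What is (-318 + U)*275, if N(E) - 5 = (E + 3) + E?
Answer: -347435/4 ≈ -86859.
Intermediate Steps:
N(E) = 8 + 2*E (N(E) = 5 + ((E + 3) + E) = 5 + ((3 + E) + E) = 5 + (3 + 2*E) = 8 + 2*E)
U = 43/20 (U = -(-43)/(2*(8 + 2*1)) = -(-43)/(2*(8 + 2)) = -(-43)/(2*10) = -⅛*(-86/5) = 43/20 ≈ 2.1500)
(-318 + U)*275 = (-318 + 43/20)*275 = -6317/20*275 = -347435/4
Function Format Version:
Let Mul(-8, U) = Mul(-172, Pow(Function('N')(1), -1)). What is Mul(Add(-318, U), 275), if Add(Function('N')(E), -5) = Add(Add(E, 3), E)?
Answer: Rational(-347435, 4) ≈ -86859.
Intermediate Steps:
Function('N')(E) = Add(8, Mul(2, E)) (Function('N')(E) = Add(5, Add(Add(E, 3), E)) = Add(5, Add(Add(3, E), E)) = Add(5, Add(3, Mul(2, E))) = Add(8, Mul(2, E)))
U = Rational(43, 20) (U = Mul(Rational(-1, 8), Mul(-172, Pow(Add(8, Mul(2, 1)), -1))) = Mul(Rational(-1, 8), Mul(-172, Pow(Add(8, 2), -1))) = Mul(Rational(-1, 8), Mul(-172, Pow(10, -1))) = Mul(Rational(-1, 8), Mul(-172, Rational(1, 10))) = Mul(Rational(-1, 8), Rational(-86, 5)) = Rational(43, 20) ≈ 2.1500)
Mul(Add(-318, U), 275) = Mul(Add(-318, Rational(43, 20)), 275) = Mul(Rational(-6317, 20), 275) = Rational(-347435, 4)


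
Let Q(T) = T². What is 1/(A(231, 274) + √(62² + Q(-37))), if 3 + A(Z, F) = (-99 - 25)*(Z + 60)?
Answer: -36087/1302266356 - √5213/1302266356 ≈ -2.7766e-5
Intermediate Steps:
A(Z, F) = -7443 - 124*Z (A(Z, F) = -3 + (-99 - 25)*(Z + 60) = -3 - 124*(60 + Z) = -3 + (-7440 - 124*Z) = -7443 - 124*Z)
1/(A(231, 274) + √(62² + Q(-37))) = 1/((-7443 - 124*231) + √(62² + (-37)²)) = 1/((-7443 - 28644) + √(3844 + 1369)) = 1/(-36087 + √5213)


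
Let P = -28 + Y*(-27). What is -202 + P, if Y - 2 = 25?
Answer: -959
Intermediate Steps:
Y = 27 (Y = 2 + 25 = 27)
P = -757 (P = -28 + 27*(-27) = -28 - 729 = -757)
-202 + P = -202 - 757 = -959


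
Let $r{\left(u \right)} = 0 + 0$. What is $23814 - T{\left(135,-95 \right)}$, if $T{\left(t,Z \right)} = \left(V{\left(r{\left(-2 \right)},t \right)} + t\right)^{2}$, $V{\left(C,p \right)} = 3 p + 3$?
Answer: $-271035$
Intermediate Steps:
$r{\left(u \right)} = 0$
$V{\left(C,p \right)} = 3 + 3 p$
$T{\left(t,Z \right)} = \left(3 + 4 t\right)^{2}$ ($T{\left(t,Z \right)} = \left(\left(3 + 3 t\right) + t\right)^{2} = \left(3 + 4 t\right)^{2}$)
$23814 - T{\left(135,-95 \right)} = 23814 - \left(3 + 4 \cdot 135\right)^{2} = 23814 - \left(3 + 540\right)^{2} = 23814 - 543^{2} = 23814 - 294849 = -271035$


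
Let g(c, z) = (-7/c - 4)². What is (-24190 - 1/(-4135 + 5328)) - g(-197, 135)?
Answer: -1120703846312/46299137 ≈ -24206.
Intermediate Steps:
g(c, z) = (-4 - 7/c)²
(-24190 - 1/(-4135 + 5328)) - g(-197, 135) = (-24190 - 1/(-4135 + 5328)) - (7 + 4*(-197))²/(-197)² = (-24190 - 1/1193) - (7 - 788)²/38809 = (-24190 - 1*1/1193) - (-781)²/38809 = (-24190 - 1/1193) - 609961/38809 = -28858671/1193 - 1*609961/38809 = -28858671/1193 - 609961/38809 = -1120703846312/46299137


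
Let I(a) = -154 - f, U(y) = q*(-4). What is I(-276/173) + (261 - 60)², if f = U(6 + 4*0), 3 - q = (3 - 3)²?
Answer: 40259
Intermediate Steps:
q = 3 (q = 3 - (3 - 3)² = 3 - 1*0² = 3 - 1*0 = 3 + 0 = 3)
U(y) = -12 (U(y) = 3*(-4) = -12)
f = -12
I(a) = -142 (I(a) = -154 - 1*(-12) = -154 + 12 = -142)
I(-276/173) + (261 - 60)² = -142 + (261 - 60)² = -142 + 201² = -142 + 40401 = 40259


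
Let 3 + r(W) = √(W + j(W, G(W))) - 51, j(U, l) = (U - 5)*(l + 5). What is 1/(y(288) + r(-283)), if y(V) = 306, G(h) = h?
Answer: -252/16277 + 19*√221/16277 ≈ 0.0018711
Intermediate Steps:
j(U, l) = (-5 + U)*(5 + l)
r(W) = -54 + √(-25 + W + W²) (r(W) = -3 + (√(W + (-25 - 5*W + 5*W + W*W)) - 51) = -3 + (√(W + (-25 - 5*W + 5*W + W²)) - 51) = -3 + (√(W + (-25 + W²)) - 51) = -3 + (√(-25 + W + W²) - 51) = -3 + (-51 + √(-25 + W + W²)) = -54 + √(-25 + W + W²))
1/(y(288) + r(-283)) = 1/(306 + (-54 + √(-25 - 283 + (-283)²))) = 1/(306 + (-54 + √(-25 - 283 + 80089))) = 1/(306 + (-54 + √79781)) = 1/(306 + (-54 + 19*√221)) = 1/(252 + 19*√221)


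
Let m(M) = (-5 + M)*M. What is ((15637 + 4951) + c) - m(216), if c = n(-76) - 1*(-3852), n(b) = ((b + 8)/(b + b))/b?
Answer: -61040785/2888 ≈ -21136.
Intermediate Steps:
n(b) = (8 + b)/(2*b**2) (n(b) = ((8 + b)/((2*b)))/b = ((8 + b)*(1/(2*b)))/b = ((8 + b)/(2*b))/b = (8 + b)/(2*b**2))
m(M) = M*(-5 + M)
c = 11124559/2888 (c = (1/2)*(8 - 76)/(-76)**2 - 1*(-3852) = (1/2)*(1/5776)*(-68) + 3852 = -17/2888 + 3852 = 11124559/2888 ≈ 3852.0)
((15637 + 4951) + c) - m(216) = ((15637 + 4951) + 11124559/2888) - 216*(-5 + 216) = (20588 + 11124559/2888) - 216*211 = 70582703/2888 - 1*45576 = 70582703/2888 - 45576 = -61040785/2888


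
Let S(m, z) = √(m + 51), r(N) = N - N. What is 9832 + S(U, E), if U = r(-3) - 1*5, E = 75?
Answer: 9832 + √46 ≈ 9838.8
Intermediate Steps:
r(N) = 0
U = -5 (U = 0 - 1*5 = 0 - 5 = -5)
S(m, z) = √(51 + m)
9832 + S(U, E) = 9832 + √(51 - 5) = 9832 + √46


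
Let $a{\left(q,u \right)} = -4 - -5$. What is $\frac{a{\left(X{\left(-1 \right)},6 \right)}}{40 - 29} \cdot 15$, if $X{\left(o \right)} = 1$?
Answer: $\frac{15}{11} \approx 1.3636$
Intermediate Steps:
$a{\left(q,u \right)} = 1$ ($a{\left(q,u \right)} = -4 + 5 = 1$)
$\frac{a{\left(X{\left(-1 \right)},6 \right)}}{40 - 29} \cdot 15 = 1 \frac{1}{40 - 29} \cdot 15 = 1 \cdot \frac{1}{11} \cdot 15 = \frac{1}{11} \cdot 15 = \frac{15}{11}$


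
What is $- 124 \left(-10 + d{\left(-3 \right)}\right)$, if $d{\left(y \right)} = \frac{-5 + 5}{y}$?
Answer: $1240$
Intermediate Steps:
$d{\left(y \right)} = 0$ ($d{\left(y \right)} = \frac{0}{y} = 0$)
$- 124 \left(-10 + d{\left(-3 \right)}\right) = - 124 \left(-10 + 0\right) = \left(-124\right) \left(-10\right) = 1240$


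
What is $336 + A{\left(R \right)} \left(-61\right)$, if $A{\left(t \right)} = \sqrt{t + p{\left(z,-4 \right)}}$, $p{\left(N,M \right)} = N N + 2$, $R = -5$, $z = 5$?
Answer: $336 - 61 \sqrt{22} \approx 49.885$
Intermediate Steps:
$p{\left(N,M \right)} = 2 + N^{2}$ ($p{\left(N,M \right)} = N^{2} + 2 = 2 + N^{2}$)
$A{\left(t \right)} = \sqrt{27 + t}$ ($A{\left(t \right)} = \sqrt{t + \left(2 + 5^{2}\right)} = \sqrt{t + \left(2 + 25\right)} = \sqrt{t + 27} = \sqrt{27 + t}$)
$336 + A{\left(R \right)} \left(-61\right) = 336 + \sqrt{27 - 5} \left(-61\right) = 336 + \sqrt{22} \left(-61\right) = 336 - 61 \sqrt{22}$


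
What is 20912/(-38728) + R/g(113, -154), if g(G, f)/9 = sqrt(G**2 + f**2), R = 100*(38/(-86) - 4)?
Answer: -2614/4841 - 3820*sqrt(36485)/2823939 ≈ -0.79836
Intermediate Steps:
R = -19100/43 (R = 100*(38*(-1/86) - 4) = 100*(-19/43 - 4) = 100*(-191/43) = -19100/43 ≈ -444.19)
g(G, f) = 9*sqrt(G**2 + f**2)
20912/(-38728) + R/g(113, -154) = 20912/(-38728) - 19100*1/(9*sqrt(113**2 + (-154)**2))/43 = 20912*(-1/38728) - 19100*1/(9*sqrt(12769 + 23716))/43 = -2614/4841 - 19100*sqrt(36485)/328365/43 = -2614/4841 - 3820*sqrt(36485)/2823939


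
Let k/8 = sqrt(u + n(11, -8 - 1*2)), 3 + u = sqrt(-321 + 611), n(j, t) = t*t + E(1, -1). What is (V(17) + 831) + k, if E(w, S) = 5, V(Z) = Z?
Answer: 848 + 8*sqrt(102 + sqrt(290)) ≈ 935.28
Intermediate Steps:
n(j, t) = 5 + t**2 (n(j, t) = t*t + 5 = t**2 + 5 = 5 + t**2)
u = -3 + sqrt(290) (u = -3 + sqrt(-321 + 611) = -3 + sqrt(290) ≈ 14.029)
k = 8*sqrt(102 + sqrt(290)) (k = 8*sqrt((-3 + sqrt(290)) + (5 + (-8 - 1*2)**2)) = 8*sqrt((-3 + sqrt(290)) + (5 + (-8 - 2)**2)) = 8*sqrt((-3 + sqrt(290)) + (5 + (-10)**2)) = 8*sqrt((-3 + sqrt(290)) + (5 + 100)) = 8*sqrt((-3 + sqrt(290)) + 105) = 8*sqrt(102 + sqrt(290)) ≈ 87.281)
(V(17) + 831) + k = (17 + 831) + 8*sqrt(102 + sqrt(290)) = 848 + 8*sqrt(102 + sqrt(290))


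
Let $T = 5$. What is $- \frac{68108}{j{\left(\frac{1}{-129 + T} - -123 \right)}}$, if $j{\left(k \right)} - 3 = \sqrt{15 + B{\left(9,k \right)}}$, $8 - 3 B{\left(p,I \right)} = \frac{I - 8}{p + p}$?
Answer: $\frac{456051168}{14591} - \frac{408648 \sqrt{2150098}}{14591} \approx -9811.4$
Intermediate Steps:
$B{\left(p,I \right)} = \frac{8}{3} - \frac{-8 + I}{6 p}$ ($B{\left(p,I \right)} = \frac{8}{3} - \frac{\left(I - 8\right) \frac{1}{p + p}}{3} = \frac{8}{3} - \frac{\left(-8 + I\right) \frac{1}{2 p}}{3} = \frac{8}{3} - \frac{\frac{1}{2} \frac{1}{p} \left(-8 + I\right)}{3} = \frac{8}{3} - \frac{-8 + I}{6 p}$)
$j{\left(k \right)} = 3 + \sqrt{\frac{481}{27} - \frac{k}{54}}$ ($j{\left(k \right)} = 3 + \sqrt{15 + \frac{8 - k + 16 \cdot 9}{6 \cdot 9}} = 3 + \sqrt{15 + \frac{1}{6} \cdot \frac{1}{9} \left(8 - k + 144\right)} = 3 + \sqrt{15 + \frac{1}{6} \cdot \frac{1}{9} \left(152 - k\right)} = 3 + \sqrt{15 - \left(- \frac{76}{27} + \frac{k}{54}\right)} = 3 + \sqrt{\frac{481}{27} - \frac{k}{54}}$)
$- \frac{68108}{j{\left(\frac{1}{-129 + T} - -123 \right)}} = - \frac{68108}{3 + \frac{\sqrt{5772 - 6 \left(\frac{1}{-129 + 5} - -123\right)}}{18}} = - \frac{68108}{3 + \frac{\sqrt{5772 - 6 \left(\frac{1}{-124} + 123\right)}}{18}} = - \frac{68108}{3 + \frac{\sqrt{5772 - 6 \left(- \frac{1}{124} + 123\right)}}{18}} = - \frac{68108}{3 + \frac{\sqrt{5772 - \frac{45753}{62}}}{18}} = - \frac{68108}{3 + \frac{\sqrt{\frac{312111}{62}}}{18}} = - \frac{68108}{3 + \frac{\frac{3}{62} \sqrt{2150098}}{18}} = - \frac{68108}{3 + \frac{\sqrt{2150098}}{372}}$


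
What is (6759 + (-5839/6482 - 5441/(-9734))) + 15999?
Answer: 358978093760/15773947 ≈ 22758.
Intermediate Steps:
(6759 + (-5839/6482 - 5441/(-9734))) + 15999 = (6759 + (-5839*1/6482 - 5441*(-1/9734))) + 15999 = (6759 + (-5839/6482 + 5441/9734)) + 15999 = (6759 - 5392066/15773947) + 15999 = 106610715707/15773947 + 15999 = 358978093760/15773947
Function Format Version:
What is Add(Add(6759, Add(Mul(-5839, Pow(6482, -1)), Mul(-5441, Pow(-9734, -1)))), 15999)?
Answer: Rational(358978093760, 15773947) ≈ 22758.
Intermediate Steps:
Add(Add(6759, Add(Mul(-5839, Pow(6482, -1)), Mul(-5441, Pow(-9734, -1)))), 15999) = Add(Add(6759, Add(Mul(-5839, Rational(1, 6482)), Mul(-5441, Rational(-1, 9734)))), 15999) = Add(Add(6759, Add(Rational(-5839, 6482), Rational(5441, 9734))), 15999) = Add(Add(6759, Rational(-5392066, 15773947)), 15999) = Add(Rational(106610715707, 15773947), 15999) = Rational(358978093760, 15773947)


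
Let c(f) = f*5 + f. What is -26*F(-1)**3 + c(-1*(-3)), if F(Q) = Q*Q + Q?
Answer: 18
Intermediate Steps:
F(Q) = Q + Q**2 (F(Q) = Q**2 + Q = Q + Q**2)
c(f) = 6*f (c(f) = 5*f + f = 6*f)
-26*F(-1)**3 + c(-1*(-3)) = -26*(-(1 - 1)**3) + 6*(-1*(-3)) = -26*(-1*0)**3 + 6*3 = -26*0**3 + 18 = -26*0 + 18 = 0 + 18 = 18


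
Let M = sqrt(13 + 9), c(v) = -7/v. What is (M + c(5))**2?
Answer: 599/25 - 14*sqrt(22)/5 ≈ 10.827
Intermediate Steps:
M = sqrt(22) ≈ 4.6904
(M + c(5))**2 = (sqrt(22) - 7/5)**2 = (-7/5 + sqrt(22))**2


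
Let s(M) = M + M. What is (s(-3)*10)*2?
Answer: -120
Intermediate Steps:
s(M) = 2*M
(s(-3)*10)*2 = ((2*(-3))*10)*2 = -6*10*2 = -60*2 = -120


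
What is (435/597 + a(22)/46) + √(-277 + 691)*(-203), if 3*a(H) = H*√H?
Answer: 145/199 - 609*√46 + 11*√22/69 ≈ -4129.0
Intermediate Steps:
a(H) = H^(3/2)/3 (a(H) = (H*√H)/3 = H^(3/2)/3)
(435/597 + a(22)/46) + √(-277 + 691)*(-203) = (435/597 + (22^(3/2)/3)/46) + √(-277 + 691)*(-203) = (435*(1/597) + ((22*√22)/3)*(1/46)) + √414*(-203) = (145/199 + (22*√22/3)*(1/46)) + (3*√46)*(-203) = (145/199 + 11*√22/69) - 609*√46 = 145/199 - 609*√46 + 11*√22/69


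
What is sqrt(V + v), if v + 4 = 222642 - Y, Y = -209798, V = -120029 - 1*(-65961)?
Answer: 16*sqrt(1478) ≈ 615.12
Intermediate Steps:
V = -54068 (V = -120029 + 65961 = -54068)
v = 432436 (v = -4 + (222642 - 1*(-209798)) = -4 + (222642 + 209798) = -4 + 432440 = 432436)
sqrt(V + v) = sqrt(-54068 + 432436) = sqrt(378368) = 16*sqrt(1478)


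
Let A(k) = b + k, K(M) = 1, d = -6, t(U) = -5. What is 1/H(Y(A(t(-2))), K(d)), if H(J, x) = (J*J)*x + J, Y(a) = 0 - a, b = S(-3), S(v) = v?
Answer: 1/72 ≈ 0.013889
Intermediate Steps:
b = -3
A(k) = -3 + k
Y(a) = -a
H(J, x) = J + x*J² (H(J, x) = J²*x + J = x*J² + J = J + x*J²)
1/H(Y(A(t(-2))), K(d)) = 1/((-(-3 - 5))*(1 - (-3 - 5)*1)) = 1/((-1*(-8))*(1 - 1*(-8)*1)) = 1/(8*(1 + 8*1)) = 1/(8*(1 + 8)) = 1/(8*9) = 1/72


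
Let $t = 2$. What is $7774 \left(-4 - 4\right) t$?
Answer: $-124384$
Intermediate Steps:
$7774 \left(-4 - 4\right) t = 7774 \left(-4 - 4\right) 2 = 7774 \left(\left(-8\right) 2\right) = 7774 \left(-16\right) = -124384$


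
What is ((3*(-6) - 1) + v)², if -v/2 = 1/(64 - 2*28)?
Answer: 5929/16 ≈ 370.56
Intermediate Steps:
v = -¼ (v = -2/(64 - 2*28) = -2/(64 - 56) = -2/8 = -2*⅛ = -¼ ≈ -0.25000)
((3*(-6) - 1) + v)² = ((3*(-6) - 1) - ¼)² = ((-18 - 1) - ¼)² = (-19 - ¼)² = (-77/4)² = 5929/16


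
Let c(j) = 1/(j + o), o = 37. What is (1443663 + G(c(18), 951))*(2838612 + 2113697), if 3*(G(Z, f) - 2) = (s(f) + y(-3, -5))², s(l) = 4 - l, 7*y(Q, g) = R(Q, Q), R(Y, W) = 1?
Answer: 1268529686411951/147 ≈ 8.6295e+12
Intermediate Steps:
y(Q, g) = ⅐ (y(Q, g) = (⅐)*1 = ⅐)
c(j) = 1/(37 + j) (c(j) = 1/(j + 37) = 1/(37 + j))
G(Z, f) = 2 + (29/7 - f)²/3 (G(Z, f) = 2 + ((4 - f) + ⅐)²/3 = 2 + (29/7 - f)²/3)
(1443663 + G(c(18), 951))*(2838612 + 2113697) = (1443663 + (2 + (-29 + 7*951)²/147))*(2838612 + 2113697) = (1443663 + (2 + (-29 + 6657)²/147))*4952309 = (1443663 + (2 + (1/147)*6628²))*4952309 = (1443663 + (2 + (1/147)*43930384))*4952309 = (1443663 + (2 + 43930384/147))*4952309 = (1443663 + 43930678/147)*4952309 = (256149139/147)*4952309 = 1268529686411951/147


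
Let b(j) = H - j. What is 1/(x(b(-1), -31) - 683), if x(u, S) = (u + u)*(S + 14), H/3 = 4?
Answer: -1/1125 ≈ -0.00088889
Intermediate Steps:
H = 12 (H = 3*4 = 12)
b(j) = 12 - j
x(u, S) = 2*u*(14 + S) (x(u, S) = (2*u)*(14 + S) = 2*u*(14 + S))
1/(x(b(-1), -31) - 683) = 1/(2*(12 - 1*(-1))*(14 - 31) - 683) = 1/(2*(12 + 1)*(-17) - 683) = 1/(2*13*(-17) - 683) = 1/(-442 - 683) = 1/(-1125) = -1/1125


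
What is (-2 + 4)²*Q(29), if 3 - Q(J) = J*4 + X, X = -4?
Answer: -436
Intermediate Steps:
Q(J) = 7 - 4*J (Q(J) = 3 - (J*4 - 4) = 3 - (4*J - 4) = 3 - (-4 + 4*J) = 3 + (4 - 4*J) = 7 - 4*J)
(-2 + 4)²*Q(29) = (-2 + 4)²*(7 - 4*29) = 2²*(7 - 116) = 4*(-109) = -436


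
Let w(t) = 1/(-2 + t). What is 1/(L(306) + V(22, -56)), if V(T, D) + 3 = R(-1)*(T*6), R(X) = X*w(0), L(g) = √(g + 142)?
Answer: 9/503 - 8*√7/3521 ≈ 0.011881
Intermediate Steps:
L(g) = √(142 + g)
R(X) = -X/2 (R(X) = X/(-2 + 0) = X/(-2) = X*(-½) = -X/2)
V(T, D) = -3 + 3*T (V(T, D) = -3 + (-½*(-1))*(T*6) = -3 + (6*T)/2 = -3 + 3*T)
1/(L(306) + V(22, -56)) = 1/(√(142 + 306) + (-3 + 3*22)) = 1/(√448 + (-3 + 66)) = 1/(8*√7 + 63) = 1/(63 + 8*√7)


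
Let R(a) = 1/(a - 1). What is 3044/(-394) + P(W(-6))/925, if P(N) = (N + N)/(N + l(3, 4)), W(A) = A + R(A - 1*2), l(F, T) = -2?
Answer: -20550276/2660485 ≈ -7.7243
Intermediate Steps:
R(a) = 1/(-1 + a)
W(A) = A + 1/(-3 + A) (W(A) = A + 1/(-1 + (A - 1*2)) = A + 1/(-1 + (A - 2)) = A + 1/(-1 + (-2 + A)) = A + 1/(-3 + A))
P(N) = 2*N/(-2 + N) (P(N) = (N + N)/(N - 2) = (2*N)/(-2 + N) = 2*N/(-2 + N))
3044/(-394) + P(W(-6))/925 = 3044/(-394) + (2*((1 - 6*(-3 - 6))/(-3 - 6))/(-2 + (1 - 6*(-3 - 6))/(-3 - 6)))/925 = 3044*(-1/394) + (2*((1 - 6*(-9))/(-9))/(-2 + (1 - 6*(-9))/(-9)))*(1/925) = -1522/197 + (2*(-(1 + 54)/9)/(-2 - (1 + 54)/9))*(1/925) = -1522/197 + (2*(-⅑*55)/(-2 - ⅑*55))*(1/925) = -1522/197 + (2*(-55/9)/(-2 - 55/9))*(1/925) = -1522/197 + (2*(-55/9)/(-73/9))*(1/925) = -1522/197 + (2*(-55/9)*(-9/73))*(1/925) = -1522/197 + (110/73)*(1/925) = -1522/197 + 22/13505 = -20550276/2660485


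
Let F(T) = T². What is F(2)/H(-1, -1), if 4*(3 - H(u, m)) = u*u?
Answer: 16/11 ≈ 1.4545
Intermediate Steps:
H(u, m) = 3 - u²/4 (H(u, m) = 3 - u*u/4 = 3 - u²/4)
F(2)/H(-1, -1) = 2²/(3 - ¼*(-1)²) = 4/(3 - ¼*1) = 4/(3 - ¼) = 4/(11/4) = 4*(4/11) = 16/11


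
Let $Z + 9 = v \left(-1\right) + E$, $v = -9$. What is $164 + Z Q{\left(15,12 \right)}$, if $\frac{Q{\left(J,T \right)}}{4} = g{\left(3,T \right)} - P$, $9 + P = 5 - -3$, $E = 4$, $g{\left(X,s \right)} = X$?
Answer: $228$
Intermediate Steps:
$P = -1$ ($P = -9 + \left(5 - -3\right) = -9 + \left(5 + 3\right) = -9 + 8 = -1$)
$Q{\left(J,T \right)} = 16$ ($Q{\left(J,T \right)} = 4 \left(3 - -1\right) = 4 \left(3 + 1\right) = 4 \cdot 4 = 16$)
$Z = 4$ ($Z = -9 + \left(\left(-9\right) \left(-1\right) + 4\right) = -9 + \left(9 + 4\right) = -9 + 13 = 4$)
$164 + Z Q{\left(15,12 \right)} = 164 + 4 \cdot 16 = 164 + 64 = 228$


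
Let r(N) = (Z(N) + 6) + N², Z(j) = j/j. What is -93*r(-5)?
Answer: -2976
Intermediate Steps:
Z(j) = 1
r(N) = 7 + N² (r(N) = (1 + 6) + N² = 7 + N²)
-93*r(-5) = -93*(7 + (-5)²) = -93*(7 + 25) = -93*32 = -2976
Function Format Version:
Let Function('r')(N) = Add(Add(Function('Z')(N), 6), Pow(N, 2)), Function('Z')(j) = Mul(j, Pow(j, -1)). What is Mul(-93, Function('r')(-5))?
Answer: -2976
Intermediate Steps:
Function('Z')(j) = 1
Function('r')(N) = Add(7, Pow(N, 2)) (Function('r')(N) = Add(Add(1, 6), Pow(N, 2)) = Add(7, Pow(N, 2)))
Mul(-93, Function('r')(-5)) = Mul(-93, Add(7, Pow(-5, 2))) = Mul(-93, Add(7, 25)) = Mul(-93, 32) = -2976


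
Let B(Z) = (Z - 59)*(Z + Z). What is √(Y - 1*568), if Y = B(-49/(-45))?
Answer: 2*I*√351397/45 ≈ 26.346*I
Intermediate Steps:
B(Z) = 2*Z*(-59 + Z) (B(Z) = (-59 + Z)*(2*Z) = 2*Z*(-59 + Z))
Y = -255388/2025 (Y = 2*(-49/(-45))*(-59 - 49/(-45)) = 2*(-49*(-1/45))*(-59 - 49*(-1/45)) = 2*(49/45)*(-59 + 49/45) = 2*(49/45)*(-2606/45) = -255388/2025 ≈ -126.12)
√(Y - 1*568) = √(-255388/2025 - 1*568) = √(-255388/2025 - 568) = √(-1405588/2025) = 2*I*√351397/45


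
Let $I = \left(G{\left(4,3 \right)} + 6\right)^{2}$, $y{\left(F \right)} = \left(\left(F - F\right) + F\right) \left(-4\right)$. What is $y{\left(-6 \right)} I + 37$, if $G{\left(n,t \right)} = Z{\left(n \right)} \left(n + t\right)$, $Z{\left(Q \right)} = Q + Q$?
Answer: $92293$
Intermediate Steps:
$Z{\left(Q \right)} = 2 Q$
$G{\left(n,t \right)} = 2 n \left(n + t\right)$
$y{\left(F \right)} = - 4 F$ ($y{\left(F \right)} = \left(0 + F\right) \left(-4\right) = F \left(-4\right) = - 4 F$)
$I = 3844$ ($I = \left(2 \cdot 4 \left(4 + 3\right) + 6\right)^{2} = \left(2 \cdot 4 \cdot 7 + 6\right)^{2} = \left(56 + 6\right)^{2} = 62^{2} = 3844$)
$y{\left(-6 \right)} I + 37 = \left(-4\right) \left(-6\right) 3844 + 37 = 24 \cdot 3844 + 37 = 92256 + 37 = 92293$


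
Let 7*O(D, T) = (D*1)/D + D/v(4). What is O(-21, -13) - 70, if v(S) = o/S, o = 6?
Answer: -503/7 ≈ -71.857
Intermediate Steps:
v(S) = 6/S
O(D, T) = ⅐ + 2*D/21 (O(D, T) = ((D*1)/D + D/((6/4)))/7 = (D/D + D/((6*(¼))))/7 = (1 + D/(3/2))/7 = (1 + D*(⅔))/7 = (1 + 2*D/3)/7 = ⅐ + 2*D/21)
O(-21, -13) - 70 = (⅐ + (2/21)*(-21)) - 70 = (⅐ - 2) - 70 = -13/7 - 70 = -503/7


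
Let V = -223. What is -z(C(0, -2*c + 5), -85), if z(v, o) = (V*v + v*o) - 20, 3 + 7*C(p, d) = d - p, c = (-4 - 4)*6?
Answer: 4332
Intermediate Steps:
c = -48 (c = -8*6 = -48)
C(p, d) = -3/7 - p/7 + d/7 (C(p, d) = -3/7 + (d - p)/7 = -3/7 + (-p/7 + d/7) = -3/7 - p/7 + d/7)
z(v, o) = -20 - 223*v + o*v (z(v, o) = (-223*v + v*o) - 20 = (-223*v + o*v) - 20 = -20 - 223*v + o*v)
-z(C(0, -2*c + 5), -85) = -(-20 - 223*(-3/7 - ⅐*0 + (-2*(-48) + 5)/7) - 85*(-3/7 - ⅐*0 + (-2*(-48) + 5)/7)) = -(-20 - 223*(-3/7 + 0 + (96 + 5)/7) - 85*(-3/7 + 0 + (96 + 5)/7)) = -(-20 - 223*(-3/7 + 0 + (⅐)*101) - 85*(-3/7 + 0 + (⅐)*101)) = -(-20 - 223*(-3/7 + 0 + 101/7) - 85*(-3/7 + 0 + 101/7)) = -(-20 - 223*14 - 85*14) = -(-20 - 3122 - 1190) = -1*(-4332) = 4332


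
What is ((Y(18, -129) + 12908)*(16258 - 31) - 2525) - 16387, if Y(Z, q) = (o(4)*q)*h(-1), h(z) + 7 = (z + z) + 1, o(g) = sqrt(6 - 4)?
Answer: 209439204 + 16746264*sqrt(2) ≈ 2.3312e+8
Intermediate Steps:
o(g) = sqrt(2)
h(z) = -6 + 2*z (h(z) = -7 + ((z + z) + 1) = -7 + (2*z + 1) = -7 + (1 + 2*z) = -6 + 2*z)
Y(Z, q) = -8*q*sqrt(2) (Y(Z, q) = (sqrt(2)*q)*(-6 + 2*(-1)) = (q*sqrt(2))*(-6 - 2) = (q*sqrt(2))*(-8) = -8*q*sqrt(2))
((Y(18, -129) + 12908)*(16258 - 31) - 2525) - 16387 = ((-8*(-129)*sqrt(2) + 12908)*(16258 - 31) - 2525) - 16387 = ((1032*sqrt(2) + 12908)*16227 - 2525) - 16387 = ((12908 + 1032*sqrt(2))*16227 - 2525) - 16387 = ((209458116 + 16746264*sqrt(2)) - 2525) - 16387 = (209455591 + 16746264*sqrt(2)) - 16387 = 209439204 + 16746264*sqrt(2)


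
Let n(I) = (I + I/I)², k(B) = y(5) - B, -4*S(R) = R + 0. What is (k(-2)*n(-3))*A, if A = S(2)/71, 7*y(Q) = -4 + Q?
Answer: -30/497 ≈ -0.060362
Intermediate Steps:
S(R) = -R/4 (S(R) = -(R + 0)/4 = -R/4)
y(Q) = -4/7 + Q/7 (y(Q) = (-4 + Q)/7 = -4/7 + Q/7)
k(B) = ⅐ - B (k(B) = (-4/7 + (⅐)*5) - B = (-4/7 + 5/7) - B = ⅐ - B)
A = -1/142 (A = -¼*2/71 = -½*1/71 = -1/142 ≈ -0.0070423)
n(I) = (1 + I)² (n(I) = (I + 1)² = (1 + I)²)
(k(-2)*n(-3))*A = ((⅐ - 1*(-2))*(1 - 3)²)*(-1/142) = ((⅐ + 2)*(-2)²)*(-1/142) = ((15/7)*4)*(-1/142) = (60/7)*(-1/142) = -30/497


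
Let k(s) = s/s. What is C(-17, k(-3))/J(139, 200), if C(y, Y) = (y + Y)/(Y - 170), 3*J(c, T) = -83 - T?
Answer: -48/47827 ≈ -0.0010036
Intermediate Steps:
k(s) = 1
J(c, T) = -83/3 - T/3 (J(c, T) = (-83 - T)/3 = -83/3 - T/3)
C(y, Y) = (Y + y)/(-170 + Y)
C(-17, k(-3))/J(139, 200) = ((1 - 17)/(-170 + 1))/(-83/3 - ⅓*200) = (-16/(-169))/(-83/3 - 200/3) = (-1/169*(-16))/(-283/3) = (16/169)*(-3/283) = -48/47827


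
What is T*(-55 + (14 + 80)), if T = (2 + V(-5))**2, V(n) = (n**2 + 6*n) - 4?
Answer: 1911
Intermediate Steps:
V(n) = -4 + n**2 + 6*n
T = 49 (T = (2 + (-4 + (-5)**2 + 6*(-5)))**2 = (2 + (-4 + 25 - 30))**2 = (2 - 9)**2 = (-7)**2 = 49)
T*(-55 + (14 + 80)) = 49*(-55 + (14 + 80)) = 49*(-55 + 94) = 49*39 = 1911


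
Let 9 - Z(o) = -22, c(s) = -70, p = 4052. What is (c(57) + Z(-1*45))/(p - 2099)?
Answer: -13/651 ≈ -0.019969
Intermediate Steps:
Z(o) = 31 (Z(o) = 9 - 1*(-22) = 9 + 22 = 31)
(c(57) + Z(-1*45))/(p - 2099) = (-70 + 31)/(4052 - 2099) = -39/1953 = -39*1/1953 = -13/651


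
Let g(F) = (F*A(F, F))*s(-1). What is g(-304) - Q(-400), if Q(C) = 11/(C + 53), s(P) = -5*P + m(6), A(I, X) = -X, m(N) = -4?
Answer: -32068341/347 ≈ -92416.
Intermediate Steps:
s(P) = -4 - 5*P (s(P) = -5*P - 4 = -4 - 5*P)
Q(C) = 11/(53 + C)
g(F) = -F² (g(F) = (F*(-F))*(-4 - 5*(-1)) = (-F²)*(-4 + 5) = -F²*1 = -F²)
g(-304) - Q(-400) = -1*(-304)² - 11/(53 - 400) = -1*92416 - 11/(-347) = -92416 - 11*(-1)/347 = -92416 - 1*(-11/347) = -92416 + 11/347 = -32068341/347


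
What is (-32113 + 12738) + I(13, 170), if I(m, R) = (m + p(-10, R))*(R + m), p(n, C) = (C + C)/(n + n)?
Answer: -20107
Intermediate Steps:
p(n, C) = C/n (p(n, C) = (2*C)/((2*n)) = (2*C)*(1/(2*n)) = C/n)
I(m, R) = (R + m)*(m - R/10) (I(m, R) = (m + R/(-10))*(R + m) = (m + R*(-⅒))*(R + m) = (m - R/10)*(R + m) = (R + m)*(m - R/10))
(-32113 + 12738) + I(13, 170) = (-32113 + 12738) + (13² - ⅒*170² + (9/10)*170*13) = -19375 + (169 - ⅒*28900 + 1989) = -19375 + (169 - 2890 + 1989) = -19375 - 732 = -20107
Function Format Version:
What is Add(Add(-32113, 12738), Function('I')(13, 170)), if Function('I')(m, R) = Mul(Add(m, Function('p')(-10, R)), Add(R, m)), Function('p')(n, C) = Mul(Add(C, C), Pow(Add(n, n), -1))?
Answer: -20107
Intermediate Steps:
Function('p')(n, C) = Mul(C, Pow(n, -1)) (Function('p')(n, C) = Mul(Mul(2, C), Pow(Mul(2, n), -1)) = Mul(Mul(2, C), Mul(Rational(1, 2), Pow(n, -1))) = Mul(C, Pow(n, -1)))
Function('I')(m, R) = Mul(Add(R, m), Add(m, Mul(Rational(-1, 10), R))) (Function('I')(m, R) = Mul(Add(m, Mul(R, Pow(-10, -1))), Add(R, m)) = Mul(Add(m, Mul(R, Rational(-1, 10))), Add(R, m)) = Mul(Add(m, Mul(Rational(-1, 10), R)), Add(R, m)) = Mul(Add(R, m), Add(m, Mul(Rational(-1, 10), R))))
Add(Add(-32113, 12738), Function('I')(13, 170)) = Add(Add(-32113, 12738), Add(Pow(13, 2), Mul(Rational(-1, 10), Pow(170, 2)), Mul(Rational(9, 10), 170, 13))) = Add(-19375, Add(169, Mul(Rational(-1, 10), 28900), 1989)) = Add(-19375, Add(169, -2890, 1989)) = Add(-19375, -732) = -20107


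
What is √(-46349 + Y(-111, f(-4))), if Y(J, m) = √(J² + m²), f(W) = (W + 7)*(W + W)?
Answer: √(-46349 + 3*√1433) ≈ 215.02*I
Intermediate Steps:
f(W) = 2*W*(7 + W) (f(W) = (7 + W)*(2*W) = 2*W*(7 + W))
√(-46349 + Y(-111, f(-4))) = √(-46349 + √((-111)² + (2*(-4)*(7 - 4))²)) = √(-46349 + √(12321 + (2*(-4)*3)²)) = √(-46349 + √(12321 + (-24)²)) = √(-46349 + √(12321 + 576)) = √(-46349 + √12897) = √(-46349 + 3*√1433)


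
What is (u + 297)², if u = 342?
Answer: 408321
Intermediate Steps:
(u + 297)² = (342 + 297)² = 639² = 408321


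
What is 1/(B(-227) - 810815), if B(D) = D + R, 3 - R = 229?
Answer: -1/811268 ≈ -1.2326e-6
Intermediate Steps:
R = -226 (R = 3 - 1*229 = 3 - 229 = -226)
B(D) = -226 + D (B(D) = D - 226 = -226 + D)
1/(B(-227) - 810815) = 1/((-226 - 227) - 810815) = 1/(-453 - 810815) = 1/(-811268) = -1/811268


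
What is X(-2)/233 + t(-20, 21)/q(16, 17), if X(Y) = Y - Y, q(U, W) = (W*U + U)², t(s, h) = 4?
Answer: 1/20736 ≈ 4.8225e-5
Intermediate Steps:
q(U, W) = (U + U*W)² (q(U, W) = (U*W + U)² = (U + U*W)²)
X(Y) = 0
X(-2)/233 + t(-20, 21)/q(16, 17) = 0/233 + 4/((16²*(1 + 17)²)) = 0*(1/233) + 4/((256*18²)) = 0 + 4/((256*324)) = 0 + 4/82944 = 0 + 4*(1/82944) = 0 + 1/20736 = 1/20736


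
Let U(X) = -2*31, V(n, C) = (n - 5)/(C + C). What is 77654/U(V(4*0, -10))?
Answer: -38827/31 ≈ -1252.5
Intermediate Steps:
V(n, C) = (-5 + n)/(2*C) (V(n, C) = (-5 + n)/((2*C)) = (-5 + n)*(1/(2*C)) = (-5 + n)/(2*C))
U(X) = -62
77654/U(V(4*0, -10)) = 77654/(-62) = 77654*(-1/62) = -38827/31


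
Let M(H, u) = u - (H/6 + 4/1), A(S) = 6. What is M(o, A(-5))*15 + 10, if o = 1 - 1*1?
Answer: 40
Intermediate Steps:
o = 0 (o = 1 - 1 = 0)
M(H, u) = -4 + u - H/6 (M(H, u) = u - (H*(1/6) + 4*1) = u - (H/6 + 4) = u - (4 + H/6) = u + (-4 - H/6) = -4 + u - H/6)
M(o, A(-5))*15 + 10 = (-4 + 6 - 1/6*0)*15 + 10 = (-4 + 6 + 0)*15 + 10 = 2*15 + 10 = 30 + 10 = 40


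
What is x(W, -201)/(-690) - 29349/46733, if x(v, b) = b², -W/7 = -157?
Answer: -636103581/10748590 ≈ -59.180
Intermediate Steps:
W = 1099 (W = -7*(-157) = 1099)
x(W, -201)/(-690) - 29349/46733 = (-201)²/(-690) - 29349/46733 = 40401*(-1/690) - 29349*1/46733 = -13467/230 - 29349/46733 = -636103581/10748590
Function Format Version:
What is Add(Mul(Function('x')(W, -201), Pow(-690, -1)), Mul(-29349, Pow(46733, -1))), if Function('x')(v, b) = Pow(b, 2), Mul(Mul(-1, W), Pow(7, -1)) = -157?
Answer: Rational(-636103581, 10748590) ≈ -59.180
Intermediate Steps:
W = 1099 (W = Mul(-7, -157) = 1099)
Add(Mul(Function('x')(W, -201), Pow(-690, -1)), Mul(-29349, Pow(46733, -1))) = Add(Mul(Pow(-201, 2), Pow(-690, -1)), Mul(-29349, Pow(46733, -1))) = Add(Mul(40401, Rational(-1, 690)), Mul(-29349, Rational(1, 46733))) = Add(Rational(-13467, 230), Rational(-29349, 46733)) = Rational(-636103581, 10748590)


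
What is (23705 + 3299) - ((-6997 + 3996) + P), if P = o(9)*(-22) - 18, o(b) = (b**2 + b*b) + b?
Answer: 33785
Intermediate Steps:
o(b) = b + 2*b**2 (o(b) = (b**2 + b**2) + b = 2*b**2 + b = b + 2*b**2)
P = -3780 (P = (9*(1 + 2*9))*(-22) - 18 = (9*(1 + 18))*(-22) - 18 = (9*19)*(-22) - 18 = 171*(-22) - 18 = -3762 - 18 = -3780)
(23705 + 3299) - ((-6997 + 3996) + P) = (23705 + 3299) - ((-6997 + 3996) - 3780) = 27004 - (-3001 - 3780) = 27004 - 1*(-6781) = 27004 + 6781 = 33785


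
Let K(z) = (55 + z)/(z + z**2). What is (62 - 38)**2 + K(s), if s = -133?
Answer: 1685363/2926 ≈ 576.00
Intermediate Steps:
K(z) = (55 + z)/(z + z**2)
(62 - 38)**2 + K(s) = (62 - 38)**2 + (55 - 133)/((-133)*(1 - 133)) = 24**2 - 1/133*(-78)/(-132) = 576 - 1/133*(-1/132)*(-78) = 576 - 13/2926 = 1685363/2926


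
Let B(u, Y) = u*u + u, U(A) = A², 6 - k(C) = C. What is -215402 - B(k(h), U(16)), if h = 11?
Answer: -215422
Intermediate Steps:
k(C) = 6 - C
B(u, Y) = u + u² (B(u, Y) = u² + u = u + u²)
-215402 - B(k(h), U(16)) = -215402 - (6 - 1*11)*(1 + (6 - 1*11)) = -215402 - (6 - 11)*(1 + (6 - 11)) = -215402 - (-5)*(1 - 5) = -215402 - (-5)*(-4) = -215402 - 1*20 = -215402 - 20 = -215422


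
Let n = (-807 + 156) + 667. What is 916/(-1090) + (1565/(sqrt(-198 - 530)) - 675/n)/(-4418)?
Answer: -32007229/38524960 + 1565*I*sqrt(182)/1608152 ≈ -0.83082 + 0.013129*I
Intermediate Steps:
n = 16 (n = -651 + 667 = 16)
916/(-1090) + (1565/(sqrt(-198 - 530)) - 675/n)/(-4418) = 916/(-1090) + (1565/(sqrt(-198 - 530)) - 675/16)/(-4418) = 916*(-1/1090) + (1565/(sqrt(-728)) - 675*1/16)*(-1/4418) = -458/545 + (1565/((2*I*sqrt(182))) - 675/16)*(-1/4418) = -458/545 + (1565*(-I*sqrt(182)/364) - 675/16)*(-1/4418) = -458/545 + (-1565*I*sqrt(182)/364 - 675/16)*(-1/4418) = -458/545 + (-675/16 - 1565*I*sqrt(182)/364)*(-1/4418) = -458/545 + (675/70688 + 1565*I*sqrt(182)/1608152) = -32007229/38524960 + 1565*I*sqrt(182)/1608152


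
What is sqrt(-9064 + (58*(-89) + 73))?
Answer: I*sqrt(14153) ≈ 118.97*I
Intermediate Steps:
sqrt(-9064 + (58*(-89) + 73)) = sqrt(-9064 + (-5162 + 73)) = sqrt(-9064 - 5089) = sqrt(-14153) = I*sqrt(14153)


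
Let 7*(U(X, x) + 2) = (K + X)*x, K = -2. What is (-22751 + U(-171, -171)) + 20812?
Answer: 15996/7 ≈ 2285.1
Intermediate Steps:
U(X, x) = -2 + x*(-2 + X)/7 (U(X, x) = -2 + ((-2 + X)*x)/7 = -2 + (x*(-2 + X))/7 = -2 + x*(-2 + X)/7)
(-22751 + U(-171, -171)) + 20812 = (-22751 + (-2 - 2/7*(-171) + (⅐)*(-171)*(-171))) + 20812 = (-22751 + (-2 + 342/7 + 29241/7)) + 20812 = (-22751 + 29569/7) + 20812 = -129688/7 + 20812 = 15996/7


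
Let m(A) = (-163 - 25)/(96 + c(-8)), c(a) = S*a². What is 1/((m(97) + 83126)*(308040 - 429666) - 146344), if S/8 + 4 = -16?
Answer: -1268/12820027109171 ≈ -9.8908e-11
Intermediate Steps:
S = -160 (S = -32 + 8*(-16) = -32 - 128 = -160)
c(a) = -160*a²
m(A) = 47/2536 (m(A) = (-163 - 25)/(96 - 160*(-8)²) = -188/(96 - 160*64) = -188/(96 - 10240) = -188/(-10144) = -188*(-1/10144) = 47/2536)
1/((m(97) + 83126)*(308040 - 429666) - 146344) = 1/((47/2536 + 83126)*(308040 - 429666) - 146344) = 1/((210807583/2536)*(-121626) - 146344) = 1/(-12819841544979/1268 - 146344) = 1/(-12820027109171/1268) = -1268/12820027109171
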